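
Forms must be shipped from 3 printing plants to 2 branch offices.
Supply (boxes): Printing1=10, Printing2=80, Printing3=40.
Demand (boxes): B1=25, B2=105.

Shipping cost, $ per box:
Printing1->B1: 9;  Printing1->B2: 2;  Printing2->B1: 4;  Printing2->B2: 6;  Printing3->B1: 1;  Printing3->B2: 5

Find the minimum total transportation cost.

600

Optimal allocation:
  Printing1->B2: 10 × $2 = $20
  Printing2->B2: 80 × $6 = $480
  Printing3->B1: 25 × $1 = $25
  Printing3->B2: 15 × $5 = $75
Total = 20 + 480 + 25 + 75 = $600.
(Supply check: Printing1 ships 10; Printing2 ships 80; Printing3 ships 40.)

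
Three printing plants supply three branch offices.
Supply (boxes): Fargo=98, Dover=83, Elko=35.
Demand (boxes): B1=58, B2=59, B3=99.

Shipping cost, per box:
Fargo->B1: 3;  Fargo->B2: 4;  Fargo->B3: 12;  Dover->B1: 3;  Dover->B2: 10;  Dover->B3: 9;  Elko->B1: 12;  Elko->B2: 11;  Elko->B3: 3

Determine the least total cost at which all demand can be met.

1091

One minimum-cost allocation:
  Fargo–B1: 39 × 3 = 117
  Fargo–B2: 59 × 4 = 236
  Dover–B1: 19 × 3 = 57
  Dover–B3: 64 × 9 = 576
  Elko–B3: 35 × 3 = 105
Total = 117 + 236 + 57 + 576 + 105 = 1091.
(Supply check: Fargo ships 98; Dover ships 83; Elko ships 35.)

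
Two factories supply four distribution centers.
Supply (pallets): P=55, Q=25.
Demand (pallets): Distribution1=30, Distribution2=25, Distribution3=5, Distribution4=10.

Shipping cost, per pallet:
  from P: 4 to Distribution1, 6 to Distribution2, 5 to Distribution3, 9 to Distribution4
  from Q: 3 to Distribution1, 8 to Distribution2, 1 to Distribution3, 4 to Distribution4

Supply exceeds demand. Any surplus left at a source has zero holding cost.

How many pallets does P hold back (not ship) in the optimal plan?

Minimum-cost shipments:
  P–Distribution1: 20 × 4 = 80
  P–Distribution2: 25 × 6 = 150
  Q–Distribution1: 10 × 3 = 30
  Q–Distribution3: 5 × 1 = 5
  Q–Distribution4: 10 × 4 = 40
Total cost = 305.
P ships 45 of its 55, leaving 10.

10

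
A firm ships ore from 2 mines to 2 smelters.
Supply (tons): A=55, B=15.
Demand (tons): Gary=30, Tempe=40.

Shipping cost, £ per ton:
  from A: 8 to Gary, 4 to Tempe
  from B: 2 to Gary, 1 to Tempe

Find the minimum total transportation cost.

310

One minimum-cost allocation:
  A->Gary: 15 tons
  A->Tempe: 40 tons
  B->Gary: 15 tons
Total cost = £310.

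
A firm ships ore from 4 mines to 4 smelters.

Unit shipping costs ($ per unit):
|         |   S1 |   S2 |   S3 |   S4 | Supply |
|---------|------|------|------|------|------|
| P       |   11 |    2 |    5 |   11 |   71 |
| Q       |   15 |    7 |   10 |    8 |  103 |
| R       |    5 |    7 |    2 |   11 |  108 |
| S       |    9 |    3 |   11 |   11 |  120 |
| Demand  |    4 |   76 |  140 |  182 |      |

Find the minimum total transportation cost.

One minimum-cost allocation:
  P→S2: 39 × $2 = $78
  P→S3: 32 × $5 = $160
  Q→S4: 103 × $8 = $824
  R→S3: 108 × $2 = $216
  S→S1: 4 × $9 = $36
  S→S2: 37 × $3 = $111
  S→S4: 79 × $11 = $869
Total = 78 + 160 + 824 + 216 + 36 + 111 + 869 = $2294.
(Supply check: P ships 71; Q ships 103; R ships 108; S ships 120.)

2294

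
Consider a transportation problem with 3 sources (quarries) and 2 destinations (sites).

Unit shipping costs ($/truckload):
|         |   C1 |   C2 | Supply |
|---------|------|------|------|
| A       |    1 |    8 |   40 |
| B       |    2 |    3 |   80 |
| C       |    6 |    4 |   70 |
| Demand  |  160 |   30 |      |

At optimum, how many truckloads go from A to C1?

Optimal shipments:
  A->C1: 40 × $1 = $40
  B->C1: 80 × $2 = $160
  C->C1: 40 × $6 = $240
  C->C2: 30 × $4 = $120
Total cost = $560.
So A→C1 carries 40 truckloads.

40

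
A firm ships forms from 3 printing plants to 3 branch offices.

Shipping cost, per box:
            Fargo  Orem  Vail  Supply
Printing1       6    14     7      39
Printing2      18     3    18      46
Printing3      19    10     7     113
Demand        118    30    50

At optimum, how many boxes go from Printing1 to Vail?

0

The minimum-cost plan:
  Printing1→Fargo: 39 × 6 = 234
  Printing2→Fargo: 16 × 18 = 288
  Printing2→Orem: 30 × 3 = 90
  Printing3→Fargo: 63 × 19 = 1197
  Printing3→Vail: 50 × 7 = 350
Total cost = 2159.
The route Printing1→Vail is not used.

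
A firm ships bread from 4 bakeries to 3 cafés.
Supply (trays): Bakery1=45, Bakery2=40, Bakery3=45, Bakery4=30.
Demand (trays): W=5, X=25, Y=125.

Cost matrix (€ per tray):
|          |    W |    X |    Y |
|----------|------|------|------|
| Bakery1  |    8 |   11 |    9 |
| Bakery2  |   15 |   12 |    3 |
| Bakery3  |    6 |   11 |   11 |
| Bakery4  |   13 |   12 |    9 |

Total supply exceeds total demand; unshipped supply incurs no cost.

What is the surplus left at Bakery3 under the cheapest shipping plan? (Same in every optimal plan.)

5

An optimal plan:
  Bakery1→Y: 45 × €9 = €405
  Bakery2→Y: 40 × €3 = €120
  Bakery3→W: 5 × €6 = €30
  Bakery3→X: 25 × €11 = €275
  Bakery3→Y: 10 × €11 = €110
  Bakery4→Y: 30 × €9 = €270
Total cost = €1210.
Bakery3 ships 40 of its 45, leaving 5.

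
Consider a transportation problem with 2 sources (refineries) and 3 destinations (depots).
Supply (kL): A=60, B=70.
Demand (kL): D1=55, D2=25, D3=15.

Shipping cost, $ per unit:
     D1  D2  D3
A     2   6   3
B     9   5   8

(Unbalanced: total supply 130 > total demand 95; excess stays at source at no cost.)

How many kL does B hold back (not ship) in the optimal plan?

Minimum-cost shipments:
  A->D1: 55 kL
  A->D3: 5 kL
  B->D2: 25 kL
  B->D3: 10 kL
Total cost = $330.
B ships 35 of its 70, leaving 35.

35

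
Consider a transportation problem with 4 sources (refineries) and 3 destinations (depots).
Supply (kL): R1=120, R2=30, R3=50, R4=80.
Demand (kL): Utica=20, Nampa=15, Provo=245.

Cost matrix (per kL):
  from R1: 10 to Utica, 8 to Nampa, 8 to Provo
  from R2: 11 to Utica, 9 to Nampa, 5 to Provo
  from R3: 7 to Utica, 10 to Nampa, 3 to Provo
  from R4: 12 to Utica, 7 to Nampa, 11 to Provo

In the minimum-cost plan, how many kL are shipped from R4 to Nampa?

15

Optimal shipments:
  R1→Provo: 120 kL
  R2→Provo: 30 kL
  R3→Provo: 50 kL
  R4→Utica: 20 kL
  R4→Nampa: 15 kL
  R4→Provo: 45 kL
Total cost = 2100.
So R4→Nampa carries 15 kL.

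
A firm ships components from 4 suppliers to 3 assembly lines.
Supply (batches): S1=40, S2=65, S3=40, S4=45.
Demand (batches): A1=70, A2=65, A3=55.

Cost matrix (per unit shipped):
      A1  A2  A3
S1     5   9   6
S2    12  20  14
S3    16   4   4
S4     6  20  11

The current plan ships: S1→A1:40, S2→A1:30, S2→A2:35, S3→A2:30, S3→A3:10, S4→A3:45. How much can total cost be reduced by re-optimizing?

Current plan cost = 40·5 + 30·12 + 35·20 + 30·4 + 10·4 + 45·11 = 1915.
Optimal plan:
  S1–A2: 25 × 9 = 225
  S1–A3: 15 × 6 = 90
  S2–A1: 25 × 12 = 300
  S2–A3: 40 × 14 = 560
  S3–A2: 40 × 4 = 160
  S4–A1: 45 × 6 = 270
Optimal cost = 1605.
Saving = 1915 − 1605 = 310.

310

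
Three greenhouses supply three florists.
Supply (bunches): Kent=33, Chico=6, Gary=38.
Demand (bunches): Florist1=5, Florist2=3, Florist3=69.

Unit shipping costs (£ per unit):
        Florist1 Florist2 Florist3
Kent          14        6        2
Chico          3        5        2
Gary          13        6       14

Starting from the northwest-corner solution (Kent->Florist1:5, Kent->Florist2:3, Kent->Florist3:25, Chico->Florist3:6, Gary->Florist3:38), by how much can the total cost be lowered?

101

Current plan cost = 5·14 + 3·6 + 25·2 + 6·2 + 38·14 = £682.
Optimal plan:
  Kent to Florist3: 33 × £2 = £66
  Chico to Florist3: 6 × £2 = £12
  Gary to Florist1: 5 × £13 = £65
  Gary to Florist2: 3 × £6 = £18
  Gary to Florist3: 30 × £14 = £420
Optimal cost = £581.
Saving = 682 − 581 = £101.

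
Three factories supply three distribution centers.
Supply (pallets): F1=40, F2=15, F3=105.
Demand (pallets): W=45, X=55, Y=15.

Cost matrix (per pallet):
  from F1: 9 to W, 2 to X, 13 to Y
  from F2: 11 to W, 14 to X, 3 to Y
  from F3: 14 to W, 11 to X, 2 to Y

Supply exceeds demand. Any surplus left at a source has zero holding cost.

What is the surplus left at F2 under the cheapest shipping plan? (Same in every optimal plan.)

An optimal plan:
  F1–X: 40 × 2 = 80
  F2–W: 15 × 11 = 165
  F3–W: 30 × 14 = 420
  F3–X: 15 × 11 = 165
  F3–Y: 15 × 2 = 30
Total cost = 860.
F2 ships 15 of its 15, leaving 0.

0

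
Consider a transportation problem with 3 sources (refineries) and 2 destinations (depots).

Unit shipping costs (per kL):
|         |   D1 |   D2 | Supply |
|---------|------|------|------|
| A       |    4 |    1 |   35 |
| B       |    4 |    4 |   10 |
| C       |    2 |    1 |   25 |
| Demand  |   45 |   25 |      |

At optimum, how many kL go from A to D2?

25

The minimum-cost plan:
  A->D1: 10 × 4 = 40
  A->D2: 25 × 1 = 25
  B->D1: 10 × 4 = 40
  C->D1: 25 × 2 = 50
Total cost = 155.
So A→D2 carries 25 kL.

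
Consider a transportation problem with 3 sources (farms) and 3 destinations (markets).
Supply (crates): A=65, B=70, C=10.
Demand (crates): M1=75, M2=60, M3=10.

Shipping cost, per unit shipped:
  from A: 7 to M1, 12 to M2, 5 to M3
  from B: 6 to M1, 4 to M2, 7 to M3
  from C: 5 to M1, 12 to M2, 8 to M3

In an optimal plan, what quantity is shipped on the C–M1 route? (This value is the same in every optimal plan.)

Solving gives:
  A→M1: 55 × 7 = 385
  A→M3: 10 × 5 = 50
  B→M1: 10 × 6 = 60
  B→M2: 60 × 4 = 240
  C→M1: 10 × 5 = 50
Total cost = 785.
So C→M1 carries 10 crates.

10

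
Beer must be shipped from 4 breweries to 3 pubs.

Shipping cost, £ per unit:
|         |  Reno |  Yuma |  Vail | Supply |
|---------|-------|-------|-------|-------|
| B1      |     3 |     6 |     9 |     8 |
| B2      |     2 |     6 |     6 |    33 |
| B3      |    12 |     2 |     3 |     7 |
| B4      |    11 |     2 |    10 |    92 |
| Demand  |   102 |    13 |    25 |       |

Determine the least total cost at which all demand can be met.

988

A cheapest plan:
  B1→Reno: 8 × £3 = £24
  B2→Reno: 33 × £2 = £66
  B3→Vail: 7 × £3 = £21
  B4→Reno: 61 × £11 = £671
  B4→Yuma: 13 × £2 = £26
  B4→Vail: 18 × £10 = £180
Total = 24 + 66 + 21 + 671 + 26 + 180 = £988.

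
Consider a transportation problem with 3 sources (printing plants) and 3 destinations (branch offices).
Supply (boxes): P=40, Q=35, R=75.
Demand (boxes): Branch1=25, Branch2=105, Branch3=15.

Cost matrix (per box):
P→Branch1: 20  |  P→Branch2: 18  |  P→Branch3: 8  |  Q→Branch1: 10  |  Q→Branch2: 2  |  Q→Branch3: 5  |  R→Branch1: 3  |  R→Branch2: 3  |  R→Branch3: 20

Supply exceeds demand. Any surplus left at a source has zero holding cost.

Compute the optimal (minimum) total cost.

775

An optimal shipping plan:
  P→Branch2: 20 × 18 = 360
  P→Branch3: 15 × 8 = 120
  Q→Branch2: 35 × 2 = 70
  R→Branch1: 25 × 3 = 75
  R→Branch2: 50 × 3 = 150
Total = 360 + 120 + 70 + 75 + 150 = 775.
(Supply check: P ships 35; Q ships 35; R ships 75.)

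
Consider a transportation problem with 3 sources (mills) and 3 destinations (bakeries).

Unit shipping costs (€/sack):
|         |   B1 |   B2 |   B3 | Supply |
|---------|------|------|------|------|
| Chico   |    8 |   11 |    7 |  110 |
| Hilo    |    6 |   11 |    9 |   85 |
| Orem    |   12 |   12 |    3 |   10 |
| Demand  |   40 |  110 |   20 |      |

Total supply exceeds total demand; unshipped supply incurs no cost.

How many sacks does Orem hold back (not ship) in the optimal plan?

An optimal plan:
  Chico->B2: 100 × €11 = €1100
  Chico->B3: 10 × €7 = €70
  Hilo->B1: 40 × €6 = €240
  Hilo->B2: 10 × €11 = €110
  Orem->B3: 10 × €3 = €30
Total cost = €1550.
Orem ships 10 of its 10, leaving 0.

0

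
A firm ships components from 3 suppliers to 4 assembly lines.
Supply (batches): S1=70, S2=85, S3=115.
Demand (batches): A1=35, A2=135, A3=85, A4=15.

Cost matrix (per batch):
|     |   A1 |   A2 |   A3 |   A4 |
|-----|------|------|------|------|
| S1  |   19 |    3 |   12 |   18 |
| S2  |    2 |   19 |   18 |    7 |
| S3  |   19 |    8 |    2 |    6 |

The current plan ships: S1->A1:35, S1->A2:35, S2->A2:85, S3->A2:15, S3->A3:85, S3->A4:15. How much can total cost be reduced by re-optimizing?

1305

Current plan cost = 35·19 + 35·3 + 85·19 + 15·8 + 85·2 + 15·6 = 2765.
Optimal plan:
  S1->A2: 70 × 3 = 210
  S2->A1: 35 × 2 = 70
  S2->A2: 35 × 19 = 665
  S2->A4: 15 × 7 = 105
  S3->A2: 30 × 8 = 240
  S3->A3: 85 × 2 = 170
Optimal cost = 1460.
Saving = 2765 − 1460 = 1305.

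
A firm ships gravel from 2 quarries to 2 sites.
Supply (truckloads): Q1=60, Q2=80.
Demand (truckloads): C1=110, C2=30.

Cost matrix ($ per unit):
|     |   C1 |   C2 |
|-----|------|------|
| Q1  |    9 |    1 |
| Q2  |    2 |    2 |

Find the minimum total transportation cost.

460

A cheapest plan:
  Q1→C1: 30 × $9 = $270
  Q1→C2: 30 × $1 = $30
  Q2→C1: 80 × $2 = $160
Total = 270 + 30 + 160 = $460.
(Supply check: Q1 ships 60; Q2 ships 80.)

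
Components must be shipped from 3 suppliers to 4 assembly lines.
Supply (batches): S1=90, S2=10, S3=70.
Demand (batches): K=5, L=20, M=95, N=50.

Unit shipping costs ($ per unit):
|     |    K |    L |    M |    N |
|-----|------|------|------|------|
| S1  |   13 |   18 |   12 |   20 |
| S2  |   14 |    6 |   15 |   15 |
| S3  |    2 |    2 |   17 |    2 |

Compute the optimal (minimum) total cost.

1325

A cheapest plan:
  S1->M: 90 batches
  S2->L: 5 batches
  S2->M: 5 batches
  S3->K: 5 batches
  S3->L: 15 batches
  S3->N: 50 batches
Total cost = $1325.
(Supply check: S1 ships 90; S2 ships 10; S3 ships 70.)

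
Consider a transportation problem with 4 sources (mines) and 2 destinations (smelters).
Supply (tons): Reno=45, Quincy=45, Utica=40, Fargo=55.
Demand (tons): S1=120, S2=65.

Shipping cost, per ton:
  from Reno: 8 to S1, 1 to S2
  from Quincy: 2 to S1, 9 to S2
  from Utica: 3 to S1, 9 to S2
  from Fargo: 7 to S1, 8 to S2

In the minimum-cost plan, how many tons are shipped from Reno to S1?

Optimal shipments:
  Reno to S2: 45 × 1 = 45
  Quincy to S1: 45 × 2 = 90
  Utica to S1: 40 × 3 = 120
  Fargo to S1: 35 × 7 = 245
  Fargo to S2: 20 × 8 = 160
Total cost = 660.
The route Reno→S1 is not used.

0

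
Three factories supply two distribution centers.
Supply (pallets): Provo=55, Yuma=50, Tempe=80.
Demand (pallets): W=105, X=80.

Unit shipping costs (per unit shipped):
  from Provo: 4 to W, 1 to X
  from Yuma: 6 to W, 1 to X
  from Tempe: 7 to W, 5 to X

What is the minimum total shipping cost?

740

An optimal shipping plan:
  Provo→W: 25 × 4 = 100
  Provo→X: 30 × 1 = 30
  Yuma→X: 50 × 1 = 50
  Tempe→W: 80 × 7 = 560
Total = 100 + 30 + 50 + 560 = 740.
(Supply check: Provo ships 55; Yuma ships 50; Tempe ships 80.)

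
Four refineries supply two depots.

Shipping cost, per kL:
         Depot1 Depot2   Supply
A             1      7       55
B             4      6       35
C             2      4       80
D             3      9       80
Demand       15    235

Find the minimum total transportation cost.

1545

An optimal shipping plan:
  A→Depot1: 15 kL
  A→Depot2: 40 kL
  B→Depot2: 35 kL
  C→Depot2: 80 kL
  D→Depot2: 80 kL
Total cost = 1545.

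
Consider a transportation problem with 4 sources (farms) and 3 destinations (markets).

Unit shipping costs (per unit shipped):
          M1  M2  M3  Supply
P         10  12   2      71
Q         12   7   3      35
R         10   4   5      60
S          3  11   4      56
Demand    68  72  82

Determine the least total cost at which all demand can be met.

A cheapest plan:
  P–M1: 12 × 10 = 120
  P–M3: 59 × 2 = 118
  Q–M2: 12 × 7 = 84
  Q–M3: 23 × 3 = 69
  R–M2: 60 × 4 = 240
  S–M1: 56 × 3 = 168
Total = 120 + 118 + 84 + 69 + 240 + 168 = 799.
(Supply check: P ships 71; Q ships 35; R ships 60; S ships 56.)

799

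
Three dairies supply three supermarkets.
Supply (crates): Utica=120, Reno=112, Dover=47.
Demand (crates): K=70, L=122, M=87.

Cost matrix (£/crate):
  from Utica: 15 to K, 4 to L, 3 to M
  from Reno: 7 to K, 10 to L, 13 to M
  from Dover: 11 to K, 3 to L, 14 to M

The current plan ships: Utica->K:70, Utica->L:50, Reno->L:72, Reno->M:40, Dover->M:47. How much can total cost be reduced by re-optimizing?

Current plan cost = 70·15 + 50·4 + 72·10 + 40·13 + 47·14 = £3148.
Optimal plan:
  Utica to L: 33 × £4 = £132
  Utica to M: 87 × £3 = £261
  Reno to K: 70 × £7 = £490
  Reno to L: 42 × £10 = £420
  Dover to L: 47 × £3 = £141
Optimal cost = £1444.
Saving = 3148 − 1444 = £1704.

1704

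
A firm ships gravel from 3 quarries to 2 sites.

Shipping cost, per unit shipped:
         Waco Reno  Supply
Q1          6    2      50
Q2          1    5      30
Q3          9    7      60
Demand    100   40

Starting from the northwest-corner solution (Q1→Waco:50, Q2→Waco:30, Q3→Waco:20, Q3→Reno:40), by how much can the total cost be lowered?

80

Current plan cost = 50·6 + 30·1 + 20·9 + 40·7 = 790.
Optimal plan:
  Q1->Waco: 10 × 6 = 60
  Q1->Reno: 40 × 2 = 80
  Q2->Waco: 30 × 1 = 30
  Q3->Waco: 60 × 9 = 540
Optimal cost = 710.
Saving = 790 − 710 = 80.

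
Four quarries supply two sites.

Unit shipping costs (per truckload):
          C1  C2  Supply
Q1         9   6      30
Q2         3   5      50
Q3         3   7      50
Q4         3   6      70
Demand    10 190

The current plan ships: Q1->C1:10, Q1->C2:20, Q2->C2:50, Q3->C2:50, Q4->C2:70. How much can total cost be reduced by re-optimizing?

Current plan cost = 10·9 + 20·6 + 50·5 + 50·7 + 70·6 = 1230.
Optimal plan:
  Q1→C2: 30 truckloads
  Q2→C2: 50 truckloads
  Q3→C1: 10 truckloads
  Q3→C2: 40 truckloads
  Q4→C2: 70 truckloads
Optimal cost = 1160.
Saving = 1230 − 1160 = 70.

70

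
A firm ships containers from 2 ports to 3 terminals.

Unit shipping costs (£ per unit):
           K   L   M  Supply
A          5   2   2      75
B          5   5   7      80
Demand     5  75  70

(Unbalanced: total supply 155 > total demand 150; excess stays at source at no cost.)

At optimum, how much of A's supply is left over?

An optimal plan:
  A–L: 5 × £2 = £10
  A–M: 70 × £2 = £140
  B–K: 5 × £5 = £25
  B–L: 70 × £5 = £350
Total cost = £525.
A ships 75 of its 75, leaving 0.

0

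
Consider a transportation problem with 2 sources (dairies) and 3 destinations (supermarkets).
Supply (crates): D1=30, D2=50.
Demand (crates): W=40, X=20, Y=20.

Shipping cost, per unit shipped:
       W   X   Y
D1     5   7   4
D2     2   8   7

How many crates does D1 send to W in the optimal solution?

Optimal shipments:
  D1 to X: 10 × 7 = 70
  D1 to Y: 20 × 4 = 80
  D2 to W: 40 × 2 = 80
  D2 to X: 10 × 8 = 80
Total cost = 310.
The route D1→W is not used.

0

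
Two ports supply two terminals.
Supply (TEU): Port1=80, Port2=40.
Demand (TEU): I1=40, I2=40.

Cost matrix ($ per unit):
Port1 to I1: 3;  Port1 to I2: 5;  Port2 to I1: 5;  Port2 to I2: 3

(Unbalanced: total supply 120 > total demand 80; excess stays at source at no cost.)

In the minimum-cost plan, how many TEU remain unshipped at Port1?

An optimal plan:
  Port1->I1: 40 × $3 = $120
  Port2->I2: 40 × $3 = $120
Total cost = $240.
Port1 ships 40 of its 80, leaving 40.

40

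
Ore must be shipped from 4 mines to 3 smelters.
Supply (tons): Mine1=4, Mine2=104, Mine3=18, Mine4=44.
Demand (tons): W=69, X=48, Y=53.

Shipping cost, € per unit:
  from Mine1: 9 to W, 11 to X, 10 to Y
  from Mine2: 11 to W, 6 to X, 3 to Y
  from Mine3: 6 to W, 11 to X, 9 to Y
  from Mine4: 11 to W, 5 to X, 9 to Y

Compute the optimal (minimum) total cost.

One minimum-cost allocation:
  Mine1->W: 4 × €9 = €36
  Mine2->W: 47 × €11 = €517
  Mine2->X: 4 × €6 = €24
  Mine2->Y: 53 × €3 = €159
  Mine3->W: 18 × €6 = €108
  Mine4->X: 44 × €5 = €220
Total = 36 + 517 + 24 + 159 + 108 + 220 = €1064.

1064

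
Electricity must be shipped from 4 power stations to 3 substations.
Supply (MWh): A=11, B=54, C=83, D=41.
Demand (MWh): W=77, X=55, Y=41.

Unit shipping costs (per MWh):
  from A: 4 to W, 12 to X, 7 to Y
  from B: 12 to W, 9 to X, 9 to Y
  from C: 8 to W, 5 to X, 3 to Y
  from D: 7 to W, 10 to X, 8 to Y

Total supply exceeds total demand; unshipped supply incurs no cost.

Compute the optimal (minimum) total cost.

1081

A cheapest plan:
  A->W: 11 × 4 = 44
  B->X: 38 × 9 = 342
  C->W: 25 × 8 = 200
  C->X: 17 × 5 = 85
  C->Y: 41 × 3 = 123
  D->W: 41 × 7 = 287
Total = 44 + 342 + 200 + 85 + 123 + 287 = 1081.
(Supply check: A ships 11; B ships 38; C ships 83; D ships 41.)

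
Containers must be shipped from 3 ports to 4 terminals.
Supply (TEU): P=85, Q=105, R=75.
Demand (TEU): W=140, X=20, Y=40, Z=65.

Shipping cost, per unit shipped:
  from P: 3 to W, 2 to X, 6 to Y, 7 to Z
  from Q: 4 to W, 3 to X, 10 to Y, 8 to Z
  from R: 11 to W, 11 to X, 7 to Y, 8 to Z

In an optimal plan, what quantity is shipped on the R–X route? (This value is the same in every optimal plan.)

Optimal shipments:
  P to W: 35 × 3 = 105
  P to X: 20 × 2 = 40
  P to Z: 30 × 7 = 210
  Q to W: 105 × 4 = 420
  R to Y: 40 × 7 = 280
  R to Z: 35 × 8 = 280
Total cost = 1335.
The route R→X is not used.

0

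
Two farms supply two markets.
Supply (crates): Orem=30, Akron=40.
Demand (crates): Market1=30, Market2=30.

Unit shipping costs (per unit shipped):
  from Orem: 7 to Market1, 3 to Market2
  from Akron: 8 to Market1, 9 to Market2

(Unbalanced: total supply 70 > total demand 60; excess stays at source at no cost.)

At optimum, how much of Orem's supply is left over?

0

An optimal plan:
  Orem–Market2: 30 × 3 = 90
  Akron–Market1: 30 × 8 = 240
Total cost = 330.
Orem ships 30 of its 30, leaving 0.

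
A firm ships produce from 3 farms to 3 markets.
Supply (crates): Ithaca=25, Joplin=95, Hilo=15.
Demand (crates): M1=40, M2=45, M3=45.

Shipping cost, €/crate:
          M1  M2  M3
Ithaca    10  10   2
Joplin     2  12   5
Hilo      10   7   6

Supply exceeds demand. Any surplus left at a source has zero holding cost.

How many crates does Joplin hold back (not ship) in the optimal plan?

Minimum-cost shipments:
  Ithaca→M3: 25 crates
  Joplin→M1: 40 crates
  Joplin→M2: 30 crates
  Joplin→M3: 20 crates
  Hilo→M2: 15 crates
Total cost = €695.
Joplin ships 90 of its 95, leaving 5.

5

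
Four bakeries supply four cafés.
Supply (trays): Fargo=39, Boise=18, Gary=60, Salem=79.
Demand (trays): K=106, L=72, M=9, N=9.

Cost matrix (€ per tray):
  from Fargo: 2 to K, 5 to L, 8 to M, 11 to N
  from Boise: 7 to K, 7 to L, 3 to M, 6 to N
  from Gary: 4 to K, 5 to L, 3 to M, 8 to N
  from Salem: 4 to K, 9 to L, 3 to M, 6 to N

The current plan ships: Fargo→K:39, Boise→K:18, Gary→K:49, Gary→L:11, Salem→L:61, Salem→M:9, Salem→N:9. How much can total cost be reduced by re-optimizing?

274

Current plan cost = 39·2 + 18·7 + 49·4 + 11·5 + 61·9 + 9·3 + 9·6 = €1085.
Optimal plan:
  Fargo→K: 27 × €2 = €54
  Fargo→L: 12 × €5 = €60
  Boise→M: 9 × €3 = €27
  Boise→N: 9 × €6 = €54
  Gary→L: 60 × €5 = €300
  Salem→K: 79 × €4 = €316
Optimal cost = €811.
Saving = 1085 − 811 = €274.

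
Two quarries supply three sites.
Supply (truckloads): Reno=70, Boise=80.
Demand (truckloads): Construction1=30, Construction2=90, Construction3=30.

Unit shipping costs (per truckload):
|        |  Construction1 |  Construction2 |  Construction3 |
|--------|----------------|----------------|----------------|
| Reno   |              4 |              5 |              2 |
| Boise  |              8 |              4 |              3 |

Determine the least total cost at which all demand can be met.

Optimal allocation:
  Reno->Construction1: 30 truckloads
  Reno->Construction2: 10 truckloads
  Reno->Construction3: 30 truckloads
  Boise->Construction2: 80 truckloads
Total cost = 550.
(Supply check: Reno ships 70; Boise ships 80.)

550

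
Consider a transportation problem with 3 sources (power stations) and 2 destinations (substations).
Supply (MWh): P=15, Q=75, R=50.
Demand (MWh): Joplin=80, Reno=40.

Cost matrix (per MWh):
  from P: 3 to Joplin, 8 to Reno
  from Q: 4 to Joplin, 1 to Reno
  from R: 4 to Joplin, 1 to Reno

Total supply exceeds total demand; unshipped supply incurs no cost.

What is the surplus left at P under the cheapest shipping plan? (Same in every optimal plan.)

An optimal plan:
  P–Joplin: 15 × 3 = 45
  Q–Joplin: 55 × 4 = 220
  R–Joplin: 10 × 4 = 40
  R–Reno: 40 × 1 = 40
Total cost = 345.
P ships 15 of its 15, leaving 0.

0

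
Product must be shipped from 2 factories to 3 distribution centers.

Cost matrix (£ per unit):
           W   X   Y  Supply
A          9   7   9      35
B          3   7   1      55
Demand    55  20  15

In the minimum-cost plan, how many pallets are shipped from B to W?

40

Solving gives:
  A->W: 15 × £9 = £135
  A->X: 20 × £7 = £140
  B->W: 40 × £3 = £120
  B->Y: 15 × £1 = £15
Total cost = £410.
So B→W carries 40 pallets.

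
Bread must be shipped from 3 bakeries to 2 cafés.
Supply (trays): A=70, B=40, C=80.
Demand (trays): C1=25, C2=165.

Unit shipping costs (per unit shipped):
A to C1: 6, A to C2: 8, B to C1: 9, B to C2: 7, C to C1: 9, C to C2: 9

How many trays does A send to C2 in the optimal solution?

45

Optimal shipments:
  A to C1: 25 × 6 = 150
  A to C2: 45 × 8 = 360
  B to C2: 40 × 7 = 280
  C to C2: 80 × 9 = 720
Total cost = 1510.
So A→C2 carries 45 trays.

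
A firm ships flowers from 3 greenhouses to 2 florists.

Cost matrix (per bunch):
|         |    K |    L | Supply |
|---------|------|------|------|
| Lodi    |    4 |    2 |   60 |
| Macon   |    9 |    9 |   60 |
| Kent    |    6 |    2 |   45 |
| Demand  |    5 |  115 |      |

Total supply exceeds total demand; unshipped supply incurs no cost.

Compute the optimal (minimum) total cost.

Optimal allocation:
  Lodi to L: 60 × 2 = 120
  Macon to K: 5 × 9 = 45
  Macon to L: 10 × 9 = 90
  Kent to L: 45 × 2 = 90
Total = 120 + 45 + 90 + 90 = 345.
(Supply check: Lodi ships 60; Macon ships 15; Kent ships 45.)

345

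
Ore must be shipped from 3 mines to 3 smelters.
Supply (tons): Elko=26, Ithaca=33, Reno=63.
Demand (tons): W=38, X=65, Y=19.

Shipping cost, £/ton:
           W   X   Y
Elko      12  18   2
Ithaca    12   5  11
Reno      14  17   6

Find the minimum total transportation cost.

1265

A cheapest plan:
  Elko to W: 7 × £12 = £84
  Elko to Y: 19 × £2 = £38
  Ithaca to X: 33 × £5 = £165
  Reno to W: 31 × £14 = £434
  Reno to X: 32 × £17 = £544
Total = 84 + 38 + 165 + 434 + 544 = £1265.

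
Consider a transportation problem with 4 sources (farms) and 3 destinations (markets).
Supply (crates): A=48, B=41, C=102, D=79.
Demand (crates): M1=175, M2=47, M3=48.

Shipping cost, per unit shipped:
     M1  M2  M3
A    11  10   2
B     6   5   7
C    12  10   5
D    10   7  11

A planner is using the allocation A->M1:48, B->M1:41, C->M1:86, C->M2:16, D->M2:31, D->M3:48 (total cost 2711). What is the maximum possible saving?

Current plan cost = 48·11 + 41·6 + 86·12 + 16·10 + 31·7 + 48·11 = 2711.
Optimal plan:
  A–M3: 48 crates
  B–M1: 41 crates
  C–M1: 102 crates
  D–M1: 32 crates
  D–M2: 47 crates
Optimal cost = 2215.
Saving = 2711 − 2215 = 496.

496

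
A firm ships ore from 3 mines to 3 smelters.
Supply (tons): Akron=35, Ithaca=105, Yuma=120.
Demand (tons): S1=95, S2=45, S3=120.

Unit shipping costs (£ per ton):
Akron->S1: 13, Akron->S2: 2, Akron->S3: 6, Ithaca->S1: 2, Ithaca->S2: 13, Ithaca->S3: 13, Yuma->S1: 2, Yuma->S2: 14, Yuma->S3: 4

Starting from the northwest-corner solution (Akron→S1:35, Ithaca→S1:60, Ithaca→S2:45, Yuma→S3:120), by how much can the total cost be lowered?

770

Current plan cost = 35·13 + 60·2 + 45·13 + 120·4 = £1640.
Optimal plan:
  Akron→S2: 35 × £2 = £70
  Ithaca→S1: 95 × £2 = £190
  Ithaca→S2: 10 × £13 = £130
  Yuma→S3: 120 × £4 = £480
Optimal cost = £870.
Saving = 1640 − 870 = £770.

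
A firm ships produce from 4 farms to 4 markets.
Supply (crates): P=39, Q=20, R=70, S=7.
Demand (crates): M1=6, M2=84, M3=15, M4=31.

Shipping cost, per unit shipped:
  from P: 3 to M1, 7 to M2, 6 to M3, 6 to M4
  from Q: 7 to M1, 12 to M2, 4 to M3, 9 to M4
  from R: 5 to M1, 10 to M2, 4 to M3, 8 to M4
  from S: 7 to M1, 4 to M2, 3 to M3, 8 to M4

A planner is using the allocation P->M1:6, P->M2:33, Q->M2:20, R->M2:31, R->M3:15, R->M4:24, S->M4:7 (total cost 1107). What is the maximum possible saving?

Current plan cost = 6·3 + 33·7 + 20·12 + 31·10 + 15·4 + 24·8 + 7·8 = 1107.
Optimal plan:
  P->M2: 39 × 7 = 273
  Q->M3: 15 × 4 = 60
  Q->M4: 5 × 9 = 45
  R->M1: 6 × 5 = 30
  R->M2: 38 × 10 = 380
  R->M4: 26 × 8 = 208
  S->M2: 7 × 4 = 28
Optimal cost = 1024.
Saving = 1107 − 1024 = 83.

83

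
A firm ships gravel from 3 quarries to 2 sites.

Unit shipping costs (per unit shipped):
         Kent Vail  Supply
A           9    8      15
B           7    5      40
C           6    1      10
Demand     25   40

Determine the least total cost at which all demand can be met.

One minimum-cost allocation:
  A->Kent: 15 × 9 = 135
  B->Kent: 10 × 7 = 70
  B->Vail: 30 × 5 = 150
  C->Vail: 10 × 1 = 10
Total = 135 + 70 + 150 + 10 = 365.

365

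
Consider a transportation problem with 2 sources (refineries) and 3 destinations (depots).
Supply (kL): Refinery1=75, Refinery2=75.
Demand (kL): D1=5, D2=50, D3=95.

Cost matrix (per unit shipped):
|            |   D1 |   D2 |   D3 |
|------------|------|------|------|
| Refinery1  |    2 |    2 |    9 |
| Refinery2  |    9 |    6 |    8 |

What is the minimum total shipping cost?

890

An optimal shipping plan:
  Refinery1->D1: 5 kL
  Refinery1->D2: 50 kL
  Refinery1->D3: 20 kL
  Refinery2->D3: 75 kL
Total cost = 890.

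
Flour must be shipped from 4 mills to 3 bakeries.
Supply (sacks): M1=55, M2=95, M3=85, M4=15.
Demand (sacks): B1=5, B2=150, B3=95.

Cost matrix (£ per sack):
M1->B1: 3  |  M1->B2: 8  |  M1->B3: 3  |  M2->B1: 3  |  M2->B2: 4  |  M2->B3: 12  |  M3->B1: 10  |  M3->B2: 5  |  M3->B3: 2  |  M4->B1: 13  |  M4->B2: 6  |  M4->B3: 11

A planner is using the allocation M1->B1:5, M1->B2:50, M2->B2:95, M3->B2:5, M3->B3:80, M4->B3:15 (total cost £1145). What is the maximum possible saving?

220

Current plan cost = 5·3 + 50·8 + 95·4 + 5·5 + 80·2 + 15·11 = £1145.
Optimal plan:
  M1->B1: 5 × £3 = £15
  M1->B3: 50 × £3 = £150
  M2->B2: 95 × £4 = £380
  M3->B2: 40 × £5 = £200
  M3->B3: 45 × £2 = £90
  M4->B2: 15 × £6 = £90
Optimal cost = £925.
Saving = 1145 − 925 = £220.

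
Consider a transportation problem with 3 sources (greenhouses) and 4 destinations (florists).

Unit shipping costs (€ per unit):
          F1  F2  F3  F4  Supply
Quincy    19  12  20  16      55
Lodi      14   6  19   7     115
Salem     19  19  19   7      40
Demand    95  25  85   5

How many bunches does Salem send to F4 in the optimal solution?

Solving gives:
  Quincy to F1: 5 bunches
  Quincy to F3: 50 bunches
  Lodi to F1: 90 bunches
  Lodi to F2: 25 bunches
  Salem to F3: 35 bunches
  Salem to F4: 5 bunches
Total cost = €3205.
So Salem→F4 carries 5 bunches.

5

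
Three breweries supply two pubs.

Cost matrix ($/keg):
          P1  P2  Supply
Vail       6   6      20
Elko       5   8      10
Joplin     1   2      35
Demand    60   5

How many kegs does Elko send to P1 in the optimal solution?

Solving gives:
  Vail→P1: 15 × $6 = $90
  Vail→P2: 5 × $6 = $30
  Elko→P1: 10 × $5 = $50
  Joplin→P1: 35 × $1 = $35
Total cost = $205.
So Elko→P1 carries 10 kegs.

10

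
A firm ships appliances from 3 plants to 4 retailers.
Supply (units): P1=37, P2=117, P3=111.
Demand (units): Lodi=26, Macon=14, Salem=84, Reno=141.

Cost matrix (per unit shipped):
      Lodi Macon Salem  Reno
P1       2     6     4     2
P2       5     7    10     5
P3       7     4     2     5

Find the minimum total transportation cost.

One minimum-cost allocation:
  P1->Reno: 37 × 2 = 74
  P2->Lodi: 26 × 5 = 130
  P2->Reno: 91 × 5 = 455
  P3->Macon: 14 × 4 = 56
  P3->Salem: 84 × 2 = 168
  P3->Reno: 13 × 5 = 65
Total = 74 + 130 + 455 + 56 + 168 + 65 = 948.

948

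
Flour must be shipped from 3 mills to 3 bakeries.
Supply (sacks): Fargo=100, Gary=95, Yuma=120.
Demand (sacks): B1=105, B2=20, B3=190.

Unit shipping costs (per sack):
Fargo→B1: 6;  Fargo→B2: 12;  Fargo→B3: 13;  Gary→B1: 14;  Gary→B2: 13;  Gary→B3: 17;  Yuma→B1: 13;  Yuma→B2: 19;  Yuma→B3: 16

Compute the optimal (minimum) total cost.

Optimal allocation:
  Fargo→B1: 100 × 6 = 600
  Gary→B2: 20 × 13 = 260
  Gary→B3: 75 × 17 = 1275
  Yuma→B1: 5 × 13 = 65
  Yuma→B3: 115 × 16 = 1840
Total = 600 + 260 + 1275 + 65 + 1840 = 4040.
(Supply check: Fargo ships 100; Gary ships 95; Yuma ships 120.)

4040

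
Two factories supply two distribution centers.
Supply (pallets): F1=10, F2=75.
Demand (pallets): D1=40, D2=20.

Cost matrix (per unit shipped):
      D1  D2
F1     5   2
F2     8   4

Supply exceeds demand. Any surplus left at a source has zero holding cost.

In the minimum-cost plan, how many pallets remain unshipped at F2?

Minimum-cost shipments:
  F1→D1: 10 × 5 = 50
  F2→D1: 30 × 8 = 240
  F2→D2: 20 × 4 = 80
Total cost = 370.
F2 ships 50 of its 75, leaving 25.

25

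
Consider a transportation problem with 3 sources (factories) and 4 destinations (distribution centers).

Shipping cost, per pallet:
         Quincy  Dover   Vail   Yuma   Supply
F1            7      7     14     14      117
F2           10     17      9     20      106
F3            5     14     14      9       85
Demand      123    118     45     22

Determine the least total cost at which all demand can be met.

2354

One minimum-cost allocation:
  F1->Dover: 117 × 7 = 819
  F2->Quincy: 60 × 10 = 600
  F2->Dover: 1 × 17 = 17
  F2->Vail: 45 × 9 = 405
  F3->Quincy: 63 × 5 = 315
  F3->Yuma: 22 × 9 = 198
Total = 819 + 600 + 17 + 405 + 315 + 198 = 2354.
(Supply check: F1 ships 117; F2 ships 106; F3 ships 85.)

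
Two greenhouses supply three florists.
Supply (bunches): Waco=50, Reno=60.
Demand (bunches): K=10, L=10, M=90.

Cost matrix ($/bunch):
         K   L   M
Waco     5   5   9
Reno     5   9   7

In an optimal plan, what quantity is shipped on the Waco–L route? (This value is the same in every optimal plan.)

Solving gives:
  Waco->K: 10 × $5 = $50
  Waco->L: 10 × $5 = $50
  Waco->M: 30 × $9 = $270
  Reno->M: 60 × $7 = $420
Total cost = $790.
So Waco→L carries 10 bunches.

10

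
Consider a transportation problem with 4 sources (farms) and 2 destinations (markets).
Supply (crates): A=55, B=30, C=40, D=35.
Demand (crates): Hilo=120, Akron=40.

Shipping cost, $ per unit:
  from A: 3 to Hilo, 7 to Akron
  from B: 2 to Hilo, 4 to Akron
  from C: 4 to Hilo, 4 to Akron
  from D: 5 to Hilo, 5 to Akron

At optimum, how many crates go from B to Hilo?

30

The minimum-cost plan:
  A–Hilo: 55 × $3 = $165
  B–Hilo: 30 × $2 = $60
  C–Hilo: 35 × $4 = $140
  C–Akron: 5 × $4 = $20
  D–Akron: 35 × $5 = $175
Total cost = $560.
So B→Hilo carries 30 crates.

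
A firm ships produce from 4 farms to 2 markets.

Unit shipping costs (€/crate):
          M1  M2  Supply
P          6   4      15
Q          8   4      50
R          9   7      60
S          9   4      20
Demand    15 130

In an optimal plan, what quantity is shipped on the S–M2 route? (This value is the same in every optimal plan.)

20

The minimum-cost plan:
  P to M2: 15 × €4 = €60
  Q to M2: 50 × €4 = €200
  R to M1: 15 × €9 = €135
  R to M2: 45 × €7 = €315
  S to M2: 20 × €4 = €80
Total cost = €790.
So S→M2 carries 20 crates.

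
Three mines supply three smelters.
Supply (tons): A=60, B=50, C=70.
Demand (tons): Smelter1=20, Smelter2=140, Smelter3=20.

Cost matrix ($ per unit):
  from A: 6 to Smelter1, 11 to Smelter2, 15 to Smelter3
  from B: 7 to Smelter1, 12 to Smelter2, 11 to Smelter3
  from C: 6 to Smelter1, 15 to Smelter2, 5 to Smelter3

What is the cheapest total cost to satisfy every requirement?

A cheapest plan:
  A->Smelter2: 60 × $11 = $660
  B->Smelter2: 50 × $12 = $600
  C->Smelter1: 20 × $6 = $120
  C->Smelter2: 30 × $15 = $450
  C->Smelter3: 20 × $5 = $100
Total = 660 + 600 + 120 + 450 + 100 = $1930.
(Supply check: A ships 60; B ships 50; C ships 70.)

1930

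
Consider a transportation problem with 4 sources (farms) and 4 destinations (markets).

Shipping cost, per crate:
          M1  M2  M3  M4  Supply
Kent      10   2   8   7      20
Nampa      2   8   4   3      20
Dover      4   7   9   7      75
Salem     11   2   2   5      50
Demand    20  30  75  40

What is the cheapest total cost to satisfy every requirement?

One minimum-cost allocation:
  Kent to M2: 20 crates
  Nampa to M3: 20 crates
  Dover to M1: 20 crates
  Dover to M2: 10 crates
  Dover to M3: 5 crates
  Dover to M4: 40 crates
  Salem to M3: 50 crates
Total cost = 695.

695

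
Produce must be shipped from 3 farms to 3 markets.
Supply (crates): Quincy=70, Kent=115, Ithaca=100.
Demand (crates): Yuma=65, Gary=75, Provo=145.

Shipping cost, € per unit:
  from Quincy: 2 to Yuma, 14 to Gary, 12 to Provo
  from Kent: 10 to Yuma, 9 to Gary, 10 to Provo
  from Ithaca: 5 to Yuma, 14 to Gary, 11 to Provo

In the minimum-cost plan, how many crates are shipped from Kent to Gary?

The minimum-cost plan:
  Quincy->Yuma: 65 × €2 = €130
  Quincy->Provo: 5 × €12 = €60
  Kent->Gary: 75 × €9 = €675
  Kent->Provo: 40 × €10 = €400
  Ithaca->Provo: 100 × €11 = €1100
Total cost = €2365.
So Kent→Gary carries 75 crates.

75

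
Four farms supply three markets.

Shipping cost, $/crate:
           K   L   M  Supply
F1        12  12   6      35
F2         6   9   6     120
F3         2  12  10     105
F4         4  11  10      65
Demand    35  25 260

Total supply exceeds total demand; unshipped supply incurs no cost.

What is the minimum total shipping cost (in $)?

2325

A cheapest plan:
  F1 to M: 35 × $6 = $210
  F2 to M: 120 × $6 = $720
  F3 to K: 35 × $2 = $70
  F3 to M: 70 × $10 = $700
  F4 to L: 25 × $11 = $275
  F4 to M: 35 × $10 = $350
Total = 210 + 720 + 70 + 700 + 275 + 350 = $2325.
(Supply check: F1 ships 35; F2 ships 120; F3 ships 105; F4 ships 60.)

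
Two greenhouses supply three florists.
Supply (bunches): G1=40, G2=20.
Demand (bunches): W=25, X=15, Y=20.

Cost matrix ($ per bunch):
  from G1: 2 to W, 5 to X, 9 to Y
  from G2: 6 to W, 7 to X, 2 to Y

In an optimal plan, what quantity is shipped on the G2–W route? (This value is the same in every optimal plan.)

0

The minimum-cost plan:
  G1–W: 25 × $2 = $50
  G1–X: 15 × $5 = $75
  G2–Y: 20 × $2 = $40
Total cost = $165.
The route G2→W is not used.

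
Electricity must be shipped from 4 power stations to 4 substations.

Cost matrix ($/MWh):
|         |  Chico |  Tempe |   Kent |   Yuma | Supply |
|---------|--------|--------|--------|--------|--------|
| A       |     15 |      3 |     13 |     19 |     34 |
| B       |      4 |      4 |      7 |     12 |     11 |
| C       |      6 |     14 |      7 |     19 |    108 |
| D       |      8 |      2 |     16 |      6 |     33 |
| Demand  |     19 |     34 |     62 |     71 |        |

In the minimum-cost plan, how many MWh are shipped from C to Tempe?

Optimal shipments:
  A–Tempe: 34 × $3 = $102
  B–Yuma: 11 × $12 = $132
  C–Chico: 19 × $6 = $114
  C–Kent: 62 × $7 = $434
  C–Yuma: 27 × $19 = $513
  D–Yuma: 33 × $6 = $198
Total cost = $1493.
The route C→Tempe is not used.

0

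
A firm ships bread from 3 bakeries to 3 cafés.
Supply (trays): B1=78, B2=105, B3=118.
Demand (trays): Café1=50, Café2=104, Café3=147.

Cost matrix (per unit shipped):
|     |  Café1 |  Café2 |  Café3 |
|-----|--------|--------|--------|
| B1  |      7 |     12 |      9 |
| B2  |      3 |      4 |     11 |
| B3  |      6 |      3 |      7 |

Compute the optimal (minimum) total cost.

A cheapest plan:
  B1 to Café3: 78 × 9 = 702
  B2 to Café1: 50 × 3 = 150
  B2 to Café2: 55 × 4 = 220
  B3 to Café2: 49 × 3 = 147
  B3 to Café3: 69 × 7 = 483
Total = 702 + 150 + 220 + 147 + 483 = 1702.
(Supply check: B1 ships 78; B2 ships 105; B3 ships 118.)

1702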